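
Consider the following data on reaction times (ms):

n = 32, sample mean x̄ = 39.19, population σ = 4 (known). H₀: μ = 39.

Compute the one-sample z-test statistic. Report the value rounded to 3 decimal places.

SE = σ/√n = 4/√32 = 0.7071
z = (x̄−μ₀)/SE = (39.19−39)/0.7071 = 0.2687

test statistic = 0.269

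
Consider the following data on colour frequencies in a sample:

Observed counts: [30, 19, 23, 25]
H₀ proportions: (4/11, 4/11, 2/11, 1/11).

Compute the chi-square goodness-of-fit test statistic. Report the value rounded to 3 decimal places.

n = 97; E_i = n·p_i = [35.27, 35.27, 17.64, 8.82]
χ² = (30−35.27)²/35.27 + (19−35.27)²/35.27 + (23−17.64)²/17.64 + (25−8.82)²/8.82 = 39.6211
df = 3

test statistic = 39.621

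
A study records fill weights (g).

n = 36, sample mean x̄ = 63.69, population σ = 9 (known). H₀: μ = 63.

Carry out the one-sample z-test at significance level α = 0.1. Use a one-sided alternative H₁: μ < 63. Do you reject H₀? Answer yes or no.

SE = σ/√n = 9/√36 = 1.5000
z = (x̄−μ₀)/SE = (63.69−63)/1.5000 = 0.4600
p-value (one-sided, H₁ less) = 0.67724
At α=0.1: p ≥ α → fail to reject H₀

reject H₀: no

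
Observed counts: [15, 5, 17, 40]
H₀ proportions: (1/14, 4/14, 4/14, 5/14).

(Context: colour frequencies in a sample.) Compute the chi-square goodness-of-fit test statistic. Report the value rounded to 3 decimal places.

test statistic = 36.364

n = 77; E_i = n·p_i = [5.50, 22.00, 22.00, 27.50]
χ² = (15−5.50)²/5.50 + (5−22.00)²/22.00 + (17−22.00)²/22.00 + (40−27.50)²/27.50 = 36.3636
df = 3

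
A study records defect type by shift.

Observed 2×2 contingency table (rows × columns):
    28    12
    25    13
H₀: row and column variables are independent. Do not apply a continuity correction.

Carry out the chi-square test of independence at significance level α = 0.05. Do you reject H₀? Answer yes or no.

Row totals [40, 38], col totals [53, 25], n=78
χ² = (28−27.18)²/27.18 + (12−12.82)²/12.82 + (25−25.82)²/25.82 + (13−12.18)²/12.18 = 0.1586
df = 1
p-value (upper-tail) = 0.69042
At α=0.05: p ≥ α → fail to reject H₀

reject H₀: no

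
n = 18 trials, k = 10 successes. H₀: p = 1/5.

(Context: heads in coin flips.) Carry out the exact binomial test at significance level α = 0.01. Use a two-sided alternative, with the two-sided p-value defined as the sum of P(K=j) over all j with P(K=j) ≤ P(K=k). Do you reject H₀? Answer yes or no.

Exact binomial: n=18, k=10, p₀=1/5=0.2000
P(X=j) = C(n,j)·p₀^j·(1−p₀)^(n−j); p = Σ P(X=j) over j with P(X=j) ≤ P(X=10)
p-value (two-sided) = 0.00091
At α=0.01: p < α → reject H₀

reject H₀: yes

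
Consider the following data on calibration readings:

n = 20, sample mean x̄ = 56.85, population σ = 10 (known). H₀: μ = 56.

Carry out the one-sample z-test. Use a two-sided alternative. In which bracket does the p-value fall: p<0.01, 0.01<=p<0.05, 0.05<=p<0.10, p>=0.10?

p-value bracket: p>=0.10

SE = σ/√n = 10/√20 = 2.2361
z = (x̄−μ₀)/SE = (56.85−56)/2.2361 = 0.3801
p-value (two-sided) = 0.70385
→ bracket: p>=0.10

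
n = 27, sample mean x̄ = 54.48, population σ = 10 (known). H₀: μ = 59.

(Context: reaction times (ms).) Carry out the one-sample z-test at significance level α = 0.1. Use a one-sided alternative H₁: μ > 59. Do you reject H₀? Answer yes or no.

SE = σ/√n = 10/√27 = 1.9245
z = (x̄−μ₀)/SE = (54.48−59)/1.9245 = -2.3487
p-value (one-sided, H₁ greater) = 0.99058
At α=0.1: p ≥ α → fail to reject H₀

reject H₀: no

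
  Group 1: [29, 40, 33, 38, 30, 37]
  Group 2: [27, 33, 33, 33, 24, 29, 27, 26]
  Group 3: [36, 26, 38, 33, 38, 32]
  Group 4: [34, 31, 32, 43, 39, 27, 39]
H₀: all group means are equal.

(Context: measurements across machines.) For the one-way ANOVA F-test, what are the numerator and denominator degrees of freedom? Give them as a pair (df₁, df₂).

k = 4 groups, N = 27 total
df = (k−1, N−k) = (4−1, 27−4) = (3, 23)

degrees of freedom = [3, 23]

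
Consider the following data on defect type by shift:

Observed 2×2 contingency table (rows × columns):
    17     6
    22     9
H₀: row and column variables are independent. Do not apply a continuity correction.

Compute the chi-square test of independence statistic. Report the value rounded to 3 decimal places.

test statistic = 0.057

Row totals [23, 31], col totals [39, 15], n=54
χ² = (17−16.61)²/16.61 + (6−6.39)²/6.39 + (22−22.39)²/22.39 + (9−8.61)²/8.61 = 0.0571
df = 1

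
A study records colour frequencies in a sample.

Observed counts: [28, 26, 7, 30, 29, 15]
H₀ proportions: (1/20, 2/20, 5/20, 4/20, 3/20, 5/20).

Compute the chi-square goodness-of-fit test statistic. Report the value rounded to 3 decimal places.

test statistic = 114.205

n = 135; E_i = n·p_i = [6.75, 13.50, 33.75, 27.00, 20.25, 33.75]
χ² = (28−6.75)²/6.75 + (26−13.50)²/13.50 + (7−33.75)²/33.75 + (30−27.00)²/27.00 + (29−20.25)²/20.25 + (15−33.75)²/33.75 = 114.2049
df = 5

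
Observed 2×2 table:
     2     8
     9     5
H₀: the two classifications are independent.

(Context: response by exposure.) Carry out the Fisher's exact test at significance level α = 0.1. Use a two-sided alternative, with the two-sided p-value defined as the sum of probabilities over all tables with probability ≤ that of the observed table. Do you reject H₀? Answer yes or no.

Margins: r₁=10, r₂=14, c₁=11, c₂=13, n=24
p_obs = C(10,2)·C(14,9)/C(24,11); sum pmf over tables with pmf ≤ p_obs
p-value (two-sided) = 0.04718
At α=0.1: p < α → reject H₀

reject H₀: yes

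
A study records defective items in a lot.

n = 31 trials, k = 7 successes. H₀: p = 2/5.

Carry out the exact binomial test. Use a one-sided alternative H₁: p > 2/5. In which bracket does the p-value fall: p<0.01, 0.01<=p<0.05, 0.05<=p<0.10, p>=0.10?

p-value bracket: p>=0.10

Exact binomial: n=31, k=7, p₀=2/5=0.4000
P(X≥7) from Σ C(n,i)·p₀^i·(1−p₀)^(n−i)
p-value (one-sided, H₁ greater) = 0.98743
→ bracket: p>=0.10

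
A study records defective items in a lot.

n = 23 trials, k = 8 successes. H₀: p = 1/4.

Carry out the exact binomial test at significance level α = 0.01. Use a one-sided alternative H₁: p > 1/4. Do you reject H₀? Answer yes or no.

Exact binomial: n=23, k=8, p₀=1/4=0.2500
P(X≥8) from Σ C(n,i)·p₀^i·(1−p₀)^(n−i)
p-value (one-sided, H₁ greater) = 0.19630
At α=0.01: p ≥ α → fail to reject H₀

reject H₀: no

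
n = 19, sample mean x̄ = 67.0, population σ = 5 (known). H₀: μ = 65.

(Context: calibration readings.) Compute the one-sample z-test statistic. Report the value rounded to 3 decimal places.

test statistic = 1.744

SE = σ/√n = 5/√19 = 1.1471
z = (x̄−μ₀)/SE = (67.0−65)/1.1471 = 1.7436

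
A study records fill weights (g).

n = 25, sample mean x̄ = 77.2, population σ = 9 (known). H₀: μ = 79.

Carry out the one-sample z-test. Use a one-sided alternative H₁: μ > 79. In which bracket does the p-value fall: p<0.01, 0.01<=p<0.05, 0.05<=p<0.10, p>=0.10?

SE = σ/√n = 9/√25 = 1.8000
z = (x̄−μ₀)/SE = (77.2−79)/1.8000 = -1.0000
p-value (one-sided, H₁ greater) = 0.84134
→ bracket: p>=0.10

p-value bracket: p>=0.10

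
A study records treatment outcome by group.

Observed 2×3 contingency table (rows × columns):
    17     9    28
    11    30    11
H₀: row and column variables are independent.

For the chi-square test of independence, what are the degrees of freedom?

df = (r−1)(c−1) = (2−1)·(3−1) = 2

degrees of freedom = 2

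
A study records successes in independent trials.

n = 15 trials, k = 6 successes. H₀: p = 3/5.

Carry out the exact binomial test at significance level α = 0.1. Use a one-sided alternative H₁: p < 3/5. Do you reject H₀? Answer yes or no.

reject H₀: yes

Exact binomial: n=15, k=6, p₀=3/5=0.6000
P(X≤6) from Σ C(n,i)·p₀^i·(1−p₀)^(n−i)
p-value (one-sided, H₁ less) = 0.09505
At α=0.1: p < α → reject H₀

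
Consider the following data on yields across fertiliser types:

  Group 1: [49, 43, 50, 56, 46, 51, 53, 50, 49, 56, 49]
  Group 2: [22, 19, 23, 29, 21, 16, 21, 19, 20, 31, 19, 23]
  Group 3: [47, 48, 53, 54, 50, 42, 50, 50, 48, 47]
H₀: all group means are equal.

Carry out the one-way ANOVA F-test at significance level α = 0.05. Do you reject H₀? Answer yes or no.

Group means [50.18, 21.92, 48.90], grand mean 39.515
SSB = Σnᵢ(x̄ᵢ−x̄)² = 5848.789; SSW = ΣΣ(x−x̄ᵢ)² = 453.453
MSB = 5848.789/2 = 2924.3947; MSW = 453.453/30 = 15.1151
F = MSB/MSW = 193.4750
df = (2, 30)
p-value (upper-tail) = 0.00000
At α=0.05: p < α → reject H₀

reject H₀: yes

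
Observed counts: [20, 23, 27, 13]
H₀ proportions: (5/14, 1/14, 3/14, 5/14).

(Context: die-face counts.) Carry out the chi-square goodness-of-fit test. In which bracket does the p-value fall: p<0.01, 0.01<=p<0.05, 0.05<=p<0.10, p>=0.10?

p-value bracket: p<0.01

n = 83; E_i = n·p_i = [29.64, 5.93, 17.79, 29.64]
χ² = (20−29.64)²/29.64 + (23−5.93)²/5.93 + (27−17.79)²/17.79 + (13−29.64)²/29.64 = 66.4120
df = 3
p-value (upper-tail) = 0.00000
→ bracket: p<0.01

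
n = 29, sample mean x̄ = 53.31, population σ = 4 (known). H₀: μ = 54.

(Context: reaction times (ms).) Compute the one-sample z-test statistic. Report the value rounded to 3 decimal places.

test statistic = -0.929

SE = σ/√n = 4/√29 = 0.7428
z = (x̄−μ₀)/SE = (53.31−54)/0.7428 = -0.9289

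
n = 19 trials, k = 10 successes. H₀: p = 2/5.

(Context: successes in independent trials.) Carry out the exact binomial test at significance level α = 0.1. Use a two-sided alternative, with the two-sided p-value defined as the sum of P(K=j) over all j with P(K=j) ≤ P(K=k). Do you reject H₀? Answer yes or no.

Exact binomial: n=19, k=10, p₀=2/5=0.4000
P(X=j) = C(n,j)·p₀^j·(1−p₀)^(n−j); p = Σ P(X=j) over j with P(X=j) ≤ P(X=10)
p-value (two-sided) = 0.34901
At α=0.1: p ≥ α → fail to reject H₀

reject H₀: no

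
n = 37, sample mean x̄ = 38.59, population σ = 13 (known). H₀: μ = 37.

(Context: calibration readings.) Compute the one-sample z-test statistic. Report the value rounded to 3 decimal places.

test statistic = 0.744

SE = σ/√n = 13/√37 = 2.1372
z = (x̄−μ₀)/SE = (38.59−37)/2.1372 = 0.7440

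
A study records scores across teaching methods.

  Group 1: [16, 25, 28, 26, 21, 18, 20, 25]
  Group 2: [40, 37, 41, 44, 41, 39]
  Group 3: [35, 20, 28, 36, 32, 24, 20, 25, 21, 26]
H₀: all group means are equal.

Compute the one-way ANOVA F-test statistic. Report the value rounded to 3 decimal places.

Group means [22.38, 40.33, 26.70], grand mean 28.667
SSB = Σnᵢ(x̄ᵢ−x̄)² = 1172.025; SSW = ΣΣ(x−x̄ᵢ)² = 471.308
MSB = 1172.025/2 = 586.0125; MSW = 471.308/21 = 22.4433
F = MSB/MSW = 26.1109
df = (2, 21)

test statistic = 26.111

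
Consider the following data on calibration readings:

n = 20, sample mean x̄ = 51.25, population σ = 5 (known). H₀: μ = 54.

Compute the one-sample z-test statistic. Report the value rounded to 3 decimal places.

test statistic = -2.460

SE = σ/√n = 5/√20 = 1.1180
z = (x̄−μ₀)/SE = (51.25−54)/1.1180 = -2.4597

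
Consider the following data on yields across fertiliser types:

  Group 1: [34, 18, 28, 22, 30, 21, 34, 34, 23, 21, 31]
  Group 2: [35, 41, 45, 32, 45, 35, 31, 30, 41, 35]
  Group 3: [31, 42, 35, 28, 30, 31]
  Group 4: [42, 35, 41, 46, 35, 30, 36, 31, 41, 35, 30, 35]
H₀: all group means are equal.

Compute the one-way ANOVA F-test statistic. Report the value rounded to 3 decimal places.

test statistic = 7.744

Group means [26.91, 37.00, 32.83, 36.42], grand mean 33.333
SSB = Σnᵢ(x̄ᵢ−x̄)² = 704.008; SSW = ΣΣ(x−x̄ᵢ)² = 1060.659
MSB = 704.008/3 = 234.6692; MSW = 1060.659/35 = 30.3045
F = MSB/MSW = 7.7437
df = (3, 35)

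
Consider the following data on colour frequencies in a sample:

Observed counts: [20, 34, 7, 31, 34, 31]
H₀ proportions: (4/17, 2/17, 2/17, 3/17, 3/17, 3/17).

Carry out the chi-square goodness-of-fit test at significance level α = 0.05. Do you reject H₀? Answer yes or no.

n = 157; E_i = n·p_i = [36.94, 18.47, 18.47, 27.71, 27.71, 27.71]
χ² = (20−36.94)²/36.94 + (34−18.47)²/18.47 + (7−18.47)²/18.47 + (31−27.71)²/27.71 + (34−27.71)²/27.71 + (31−27.71)²/27.71 = 30.1624
df = 5
p-value (upper-tail) = 0.00001
At α=0.05: p < α → reject H₀

reject H₀: yes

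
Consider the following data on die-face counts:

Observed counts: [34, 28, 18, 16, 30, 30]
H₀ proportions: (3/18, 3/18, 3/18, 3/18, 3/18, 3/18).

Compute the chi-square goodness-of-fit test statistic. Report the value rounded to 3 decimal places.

test statistic = 10.154

n = 156; E_i = n·p_i = [26.00, 26.00, 26.00, 26.00, 26.00, 26.00]
χ² = (34−26.00)²/26.00 + (28−26.00)²/26.00 + (18−26.00)²/26.00 + (16−26.00)²/26.00 + (30−26.00)²/26.00 + (30−26.00)²/26.00 = 10.1538
df = 5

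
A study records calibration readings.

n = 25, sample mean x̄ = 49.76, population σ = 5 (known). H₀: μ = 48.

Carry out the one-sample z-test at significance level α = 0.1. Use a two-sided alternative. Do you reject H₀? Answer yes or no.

reject H₀: yes

SE = σ/√n = 5/√25 = 1.0000
z = (x̄−μ₀)/SE = (49.76−48)/1.0000 = 1.7600
p-value (two-sided) = 0.07841
At α=0.1: p < α → reject H₀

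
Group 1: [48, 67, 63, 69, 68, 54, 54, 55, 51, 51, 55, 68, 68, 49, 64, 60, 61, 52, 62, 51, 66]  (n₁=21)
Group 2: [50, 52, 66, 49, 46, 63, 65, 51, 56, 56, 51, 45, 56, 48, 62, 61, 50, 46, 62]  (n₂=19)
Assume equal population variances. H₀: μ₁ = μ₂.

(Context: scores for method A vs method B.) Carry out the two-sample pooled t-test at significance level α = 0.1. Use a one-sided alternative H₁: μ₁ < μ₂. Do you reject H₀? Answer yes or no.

reject H₀: no

x̄₁=58.857, s₁=7.261, n₁=21
x̄₂=54.474, s₂=6.891, n₂=19
s_p² = [20·7.261² + 18·6.891²]/38 = 50.2450
SE = √(s_p²·(1/21+1/19)) = 2.2443
t = (58.857−54.474)/2.2443 = 1.9531
df = 38
p-value (one-sided, H₁ less) = 0.97090
At α=0.1: p ≥ α → fail to reject H₀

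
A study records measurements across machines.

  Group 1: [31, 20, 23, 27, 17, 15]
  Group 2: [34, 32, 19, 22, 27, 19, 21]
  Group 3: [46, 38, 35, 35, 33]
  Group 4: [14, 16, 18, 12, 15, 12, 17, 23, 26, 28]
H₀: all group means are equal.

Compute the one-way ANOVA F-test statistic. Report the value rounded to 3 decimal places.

Group means [22.17, 24.86, 37.40, 18.10], grand mean 24.107
SSB = Σnᵢ(x̄ᵢ−x̄)² = 1270.888; SSW = ΣΣ(x−x̄ᵢ)² = 811.790
MSB = 1270.888/3 = 423.6294; MSW = 811.790/24 = 33.8246
F = MSB/MSW = 12.5243
df = (3, 24)

test statistic = 12.524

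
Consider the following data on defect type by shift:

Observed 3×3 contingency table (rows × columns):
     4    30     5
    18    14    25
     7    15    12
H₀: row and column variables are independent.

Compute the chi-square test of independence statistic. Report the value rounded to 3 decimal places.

test statistic = 25.818

Row totals [39, 57, 34], col totals [29, 59, 42], n=130
χ² = (4−8.70)²/8.70 + (30−17.70)²/17.70 + (5−12.60)²/12.60 + (18−12.72)²/12.72 + (14−25.87)²/25.87 + (25−18.42)²/18.42 + (7−7.58)²/7.58 + (15−15.43)²/15.43 + (12−10.98)²/10.98 = 25.8181
df = 4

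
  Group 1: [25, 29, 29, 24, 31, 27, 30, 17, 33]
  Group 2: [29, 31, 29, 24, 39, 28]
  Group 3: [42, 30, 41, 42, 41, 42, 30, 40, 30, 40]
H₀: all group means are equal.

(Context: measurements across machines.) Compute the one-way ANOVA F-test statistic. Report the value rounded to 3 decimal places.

Group means [27.22, 30.00, 37.80], grand mean 32.120
SSB = Σnᵢ(x̄ᵢ−x̄)² = 565.484; SSW = ΣΣ(x−x̄ᵢ)² = 571.156
MSB = 565.484/2 = 282.7422; MSW = 571.156/22 = 25.9616
F = MSB/MSW = 10.8908
df = (2, 22)

test statistic = 10.891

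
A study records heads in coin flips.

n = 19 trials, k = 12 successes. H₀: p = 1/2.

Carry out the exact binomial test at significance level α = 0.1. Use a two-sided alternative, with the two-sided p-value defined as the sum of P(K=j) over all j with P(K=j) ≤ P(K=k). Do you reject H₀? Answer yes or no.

Exact binomial: n=19, k=12, p₀=1/2=0.5000
P(X=j) = C(n,j)·p₀^j·(1−p₀)^(n−j); p = Σ P(X=j) over j with P(X=j) ≤ P(X=12)
p-value (two-sided) = 0.35928
At α=0.1: p ≥ α → fail to reject H₀

reject H₀: no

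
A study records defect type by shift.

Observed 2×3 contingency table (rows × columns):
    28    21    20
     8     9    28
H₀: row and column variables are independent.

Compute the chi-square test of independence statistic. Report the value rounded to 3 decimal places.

test statistic = 12.757

Row totals [69, 45], col totals [36, 30, 48], n=114
χ² = (28−21.79)²/21.79 + (21−18.16)²/18.16 + (20−29.05)²/29.05 + (8−14.21)²/14.21 + (9−11.84)²/11.84 + (28−18.95)²/18.95 = 12.7572
df = 2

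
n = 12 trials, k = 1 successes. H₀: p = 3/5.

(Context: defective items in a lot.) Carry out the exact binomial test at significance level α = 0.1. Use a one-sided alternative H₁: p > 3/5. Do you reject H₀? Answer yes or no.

reject H₀: no

Exact binomial: n=12, k=1, p₀=3/5=0.6000
P(X≥1) from Σ C(n,i)·p₀^i·(1−p₀)^(n−i)
p-value (one-sided, H₁ greater) = 0.99998
At α=0.1: p ≥ α → fail to reject H₀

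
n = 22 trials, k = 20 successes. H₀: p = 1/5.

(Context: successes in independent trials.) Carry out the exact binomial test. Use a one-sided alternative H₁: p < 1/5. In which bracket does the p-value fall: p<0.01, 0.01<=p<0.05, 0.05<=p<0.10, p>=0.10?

Exact binomial: n=22, k=20, p₀=1/5=0.2000
P(X≤20) from Σ C(n,i)·p₀^i·(1−p₀)^(n−i)
p-value (one-sided, H₁ less) = 1.00000
→ bracket: p>=0.10

p-value bracket: p>=0.10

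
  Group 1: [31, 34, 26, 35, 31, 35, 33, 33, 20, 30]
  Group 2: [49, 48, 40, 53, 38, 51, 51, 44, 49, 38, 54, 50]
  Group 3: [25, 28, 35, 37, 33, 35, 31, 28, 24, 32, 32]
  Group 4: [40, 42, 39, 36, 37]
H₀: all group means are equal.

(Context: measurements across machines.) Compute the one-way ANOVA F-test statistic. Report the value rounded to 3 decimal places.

Group means [30.80, 47.08, 30.91, 38.80], grand mean 37.026
SSB = Σnᵢ(x̄ᵢ−x̄)² = 2028.748; SSW = ΣΣ(x−x̄ᵢ)² = 750.226
MSB = 2028.748/3 = 676.2493; MSW = 750.226/34 = 22.0655
F = MSB/MSW = 30.6474
df = (3, 34)

test statistic = 30.647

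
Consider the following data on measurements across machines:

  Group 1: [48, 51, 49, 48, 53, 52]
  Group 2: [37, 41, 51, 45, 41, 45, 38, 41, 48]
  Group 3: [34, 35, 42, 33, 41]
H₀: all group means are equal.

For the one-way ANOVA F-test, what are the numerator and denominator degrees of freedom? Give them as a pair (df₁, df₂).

k = 3 groups, N = 20 total
df = (k−1, N−k) = (3−1, 20−3) = (2, 17)

degrees of freedom = [2, 17]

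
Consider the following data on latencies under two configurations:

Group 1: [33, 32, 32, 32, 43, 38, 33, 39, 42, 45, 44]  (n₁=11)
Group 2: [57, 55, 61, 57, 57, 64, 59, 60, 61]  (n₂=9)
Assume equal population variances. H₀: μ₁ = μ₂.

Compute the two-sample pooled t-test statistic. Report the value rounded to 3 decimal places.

test statistic = -10.907

x̄₁=37.545, s₁=5.317, n₁=11
x̄₂=59.000, s₂=2.784, n₂=9
s_p² = [10·5.317² + 8·2.784²]/18 = 19.1515
SE = √(s_p²·(1/11+1/9)) = 1.9670
t = (37.545−59.000)/1.9670 = -10.9074
df = 18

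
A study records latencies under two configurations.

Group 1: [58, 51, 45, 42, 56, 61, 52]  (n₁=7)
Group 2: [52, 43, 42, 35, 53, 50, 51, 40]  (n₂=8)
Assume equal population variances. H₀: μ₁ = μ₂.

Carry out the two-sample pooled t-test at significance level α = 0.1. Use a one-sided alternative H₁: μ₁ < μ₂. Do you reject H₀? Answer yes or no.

reject H₀: no

x̄₁=52.143, s₁=6.866, n₁=7
x̄₂=45.750, s₂=6.628, n₂=8
s_p² = [6·6.866² + 7·6.628²]/13 = 45.4121
SE = √(s_p²·(1/7+1/8)) = 3.4877
t = (52.143−45.750)/3.4877 = 1.8330
df = 13
p-value (one-sided, H₁ less) = 0.95510
At α=0.1: p ≥ α → fail to reject H₀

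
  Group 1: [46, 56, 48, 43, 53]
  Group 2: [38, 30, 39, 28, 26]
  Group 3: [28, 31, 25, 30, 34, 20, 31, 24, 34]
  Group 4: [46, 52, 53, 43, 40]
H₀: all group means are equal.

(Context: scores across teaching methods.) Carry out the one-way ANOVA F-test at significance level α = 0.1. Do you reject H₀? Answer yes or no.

Group means [49.20, 32.20, 28.56, 46.80], grand mean 37.417
SSB = Σnᵢ(x̄ᵢ−x̄)² = 1977.211; SSW = ΣΣ(x−x̄ᵢ)² = 558.622
MSB = 1977.211/3 = 659.0704; MSW = 558.622/20 = 27.9311
F = MSB/MSW = 23.5963
df = (3, 20)
p-value (upper-tail) = 0.00000
At α=0.1: p < α → reject H₀

reject H₀: yes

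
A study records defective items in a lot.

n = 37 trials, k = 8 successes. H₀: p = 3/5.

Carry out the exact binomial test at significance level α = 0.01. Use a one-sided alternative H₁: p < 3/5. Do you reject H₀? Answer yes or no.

Exact binomial: n=37, k=8, p₀=3/5=0.6000
P(X≤8) from Σ C(n,i)·p₀^i·(1−p₀)^(n−i)
p-value (one-sided, H₁ less) = 0.00000
At α=0.01: p < α → reject H₀

reject H₀: yes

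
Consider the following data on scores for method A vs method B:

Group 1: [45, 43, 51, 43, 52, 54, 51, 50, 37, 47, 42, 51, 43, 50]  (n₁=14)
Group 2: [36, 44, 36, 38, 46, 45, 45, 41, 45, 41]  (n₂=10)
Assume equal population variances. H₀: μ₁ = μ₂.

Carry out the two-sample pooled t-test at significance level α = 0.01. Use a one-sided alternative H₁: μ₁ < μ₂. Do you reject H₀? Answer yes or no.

reject H₀: no

x̄₁=47.071, s₁=4.938, n₁=14
x̄₂=41.700, s₂=3.889, n₂=10
s_p² = [13·4.938² + 9·3.889²]/22 = 20.5922
SE = √(s_p²·(1/14+1/10)) = 1.8789
t = (47.071−41.700)/1.8789 = 2.8589
df = 22
p-value (one-sided, H₁ less) = 0.99544
At α=0.01: p ≥ α → fail to reject H₀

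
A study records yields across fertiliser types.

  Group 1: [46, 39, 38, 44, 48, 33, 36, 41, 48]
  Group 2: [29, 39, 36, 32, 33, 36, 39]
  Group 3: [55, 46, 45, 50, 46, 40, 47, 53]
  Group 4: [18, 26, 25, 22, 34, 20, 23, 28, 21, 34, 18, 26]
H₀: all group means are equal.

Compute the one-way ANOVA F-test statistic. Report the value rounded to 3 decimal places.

Group means [41.44, 34.86, 47.75, 24.58], grand mean 35.944
SSB = Σnᵢ(x̄ᵢ−x̄)² = 2944.393; SSW = ΣΣ(x−x̄ᵢ)² = 797.496
MSB = 2944.393/3 = 981.4643; MSW = 797.496/32 = 24.9218
F = MSB/MSW = 39.3818
df = (3, 32)

test statistic = 39.382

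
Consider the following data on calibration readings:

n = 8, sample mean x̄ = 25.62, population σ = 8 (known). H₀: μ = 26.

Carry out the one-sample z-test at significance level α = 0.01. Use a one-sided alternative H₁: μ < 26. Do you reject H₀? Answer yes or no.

reject H₀: no

SE = σ/√n = 8/√8 = 2.8284
z = (x̄−μ₀)/SE = (25.62−26)/2.8284 = -0.1344
p-value (one-sided, H₁ less) = 0.44656
At α=0.01: p ≥ α → fail to reject H₀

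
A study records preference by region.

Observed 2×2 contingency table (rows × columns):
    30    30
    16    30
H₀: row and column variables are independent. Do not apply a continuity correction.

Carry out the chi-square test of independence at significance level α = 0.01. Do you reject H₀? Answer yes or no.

Row totals [60, 46], col totals [46, 60], n=106
χ² = (30−26.04)²/26.04 + (30−33.96)²/33.96 + (16−19.96)²/19.96 + (30−26.04)²/26.04 = 2.4546
df = 1
p-value (upper-tail) = 0.11718
At α=0.01: p ≥ α → fail to reject H₀

reject H₀: no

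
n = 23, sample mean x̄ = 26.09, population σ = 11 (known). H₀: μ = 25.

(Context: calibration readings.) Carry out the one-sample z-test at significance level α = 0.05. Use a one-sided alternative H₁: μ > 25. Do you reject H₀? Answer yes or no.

reject H₀: no

SE = σ/√n = 11/√23 = 2.2937
z = (x̄−μ₀)/SE = (26.09−25)/2.2937 = 0.4752
p-value (one-sided, H₁ greater) = 0.31731
At α=0.05: p ≥ α → fail to reject H₀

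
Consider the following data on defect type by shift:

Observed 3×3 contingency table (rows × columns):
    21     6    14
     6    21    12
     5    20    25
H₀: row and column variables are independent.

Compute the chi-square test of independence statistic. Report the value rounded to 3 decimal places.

Row totals [41, 39, 50], col totals [32, 47, 51], n=130
χ² = (21−10.09)²/10.09 + (6−14.82)²/14.82 + (14−16.08)²/16.08 + (6−9.60)²/9.60 + (21−14.10)²/14.10 + (12−15.30)²/15.30 + (5−12.31)²/12.31 + (20−18.08)²/18.08 + (25−19.62)²/19.62 = 28.7709
df = 4

test statistic = 28.771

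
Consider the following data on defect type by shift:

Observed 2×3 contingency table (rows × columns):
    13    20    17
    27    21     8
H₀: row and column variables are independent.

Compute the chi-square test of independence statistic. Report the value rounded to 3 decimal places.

Row totals [50, 56], col totals [40, 41, 25], n=106
χ² = (13−18.87)²/18.87 + (20−19.34)²/19.34 + (17−11.79)²/11.79 + (27−21.13)²/21.13 + (21−21.66)²/21.66 + (8−13.21)²/13.21 = 7.8499
df = 2

test statistic = 7.850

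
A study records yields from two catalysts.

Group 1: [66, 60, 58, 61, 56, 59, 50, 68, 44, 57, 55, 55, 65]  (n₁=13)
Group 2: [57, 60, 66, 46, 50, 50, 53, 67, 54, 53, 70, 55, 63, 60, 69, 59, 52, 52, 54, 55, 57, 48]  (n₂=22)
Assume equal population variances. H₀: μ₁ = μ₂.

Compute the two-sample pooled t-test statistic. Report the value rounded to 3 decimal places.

test statistic = 0.506

x̄₁=58.000, s₁=6.519, n₁=13
x̄₂=56.818, s₂=6.759, n₂=22
s_p² = [12·6.519² + 21·6.759²]/33 = 44.5234
SE = √(s_p²·(1/13+1/22)) = 2.3342
t = (58.000−56.818)/2.3342 = 0.5063
df = 33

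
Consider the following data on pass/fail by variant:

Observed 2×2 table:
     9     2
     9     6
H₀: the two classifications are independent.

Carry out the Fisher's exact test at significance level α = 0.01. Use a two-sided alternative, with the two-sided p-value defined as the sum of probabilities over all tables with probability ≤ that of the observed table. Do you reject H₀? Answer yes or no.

Margins: r₁=11, r₂=15, c₁=18, c₂=8, n=26
p_obs = C(11,9)·C(15,9)/C(26,18); sum pmf over tables with pmf ≤ p_obs
p-value (two-sided) = 0.39451
At α=0.01: p ≥ α → fail to reject H₀

reject H₀: no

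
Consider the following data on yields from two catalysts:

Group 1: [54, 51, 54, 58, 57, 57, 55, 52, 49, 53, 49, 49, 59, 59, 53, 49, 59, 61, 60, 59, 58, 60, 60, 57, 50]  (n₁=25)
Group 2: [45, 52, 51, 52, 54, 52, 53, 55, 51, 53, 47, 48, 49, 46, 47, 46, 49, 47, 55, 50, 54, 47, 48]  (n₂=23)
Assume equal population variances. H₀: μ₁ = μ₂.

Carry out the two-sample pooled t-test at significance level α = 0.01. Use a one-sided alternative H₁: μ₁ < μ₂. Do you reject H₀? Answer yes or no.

x̄₁=55.280, s₁=4.118, n₁=25
x̄₂=50.043, s₂=3.140, n₂=23
s_p² = [24·4.118² + 22·3.140²]/46 = 13.5651
SE = √(s_p²·(1/25+1/23)) = 1.0641
t = (55.280−50.043)/1.0641 = 4.9209
df = 46
p-value (one-sided, H₁ less) = 0.99999
At α=0.01: p ≥ α → fail to reject H₀

reject H₀: no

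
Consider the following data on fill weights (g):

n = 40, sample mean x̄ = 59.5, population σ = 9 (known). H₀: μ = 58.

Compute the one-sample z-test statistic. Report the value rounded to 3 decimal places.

SE = σ/√n = 9/√40 = 1.4230
z = (x̄−μ₀)/SE = (59.5−58)/1.4230 = 1.0541

test statistic = 1.054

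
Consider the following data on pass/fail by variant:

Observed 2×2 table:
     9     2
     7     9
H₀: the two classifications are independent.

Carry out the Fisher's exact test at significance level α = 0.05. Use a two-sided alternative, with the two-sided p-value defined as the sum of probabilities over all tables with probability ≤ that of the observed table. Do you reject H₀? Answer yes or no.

Margins: r₁=11, r₂=16, c₁=16, c₂=11, n=27
p_obs = C(11,9)·C(16,7)/C(27,16); sum pmf over tables with pmf ≤ p_obs
p-value (two-sided) = 0.10902
At α=0.05: p ≥ α → fail to reject H₀

reject H₀: no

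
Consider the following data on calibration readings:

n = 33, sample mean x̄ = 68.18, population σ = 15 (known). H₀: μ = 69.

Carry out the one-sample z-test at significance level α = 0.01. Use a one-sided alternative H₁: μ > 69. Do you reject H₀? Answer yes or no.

SE = σ/√n = 15/√33 = 2.6112
z = (x̄−μ₀)/SE = (68.18−69)/2.6112 = -0.3140
p-value (one-sided, H₁ greater) = 0.62325
At α=0.01: p ≥ α → fail to reject H₀

reject H₀: no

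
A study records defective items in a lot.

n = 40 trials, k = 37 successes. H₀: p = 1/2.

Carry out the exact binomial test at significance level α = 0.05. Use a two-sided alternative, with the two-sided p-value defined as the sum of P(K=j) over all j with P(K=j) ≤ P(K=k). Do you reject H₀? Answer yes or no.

reject H₀: yes

Exact binomial: n=40, k=37, p₀=1/2=0.5000
P(X=j) = C(n,j)·p₀^j·(1−p₀)^(n−j); p = Σ P(X=j) over j with P(X=j) ≤ P(X=37)
p-value (two-sided) = 0.00000
At α=0.05: p < α → reject H₀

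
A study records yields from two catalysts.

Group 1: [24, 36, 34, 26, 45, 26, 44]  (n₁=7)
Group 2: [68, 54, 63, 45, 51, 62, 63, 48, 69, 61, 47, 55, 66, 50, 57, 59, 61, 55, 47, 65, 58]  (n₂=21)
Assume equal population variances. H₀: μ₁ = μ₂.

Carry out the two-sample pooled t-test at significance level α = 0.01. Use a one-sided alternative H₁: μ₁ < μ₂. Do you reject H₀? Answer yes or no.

reject H₀: yes

x̄₁=33.571, s₁=8.677, n₁=7
x̄₂=57.333, s₂=7.310, n₂=21
s_p² = [6·8.677² + 20·7.310²]/26 = 58.4762
SE = √(s_p²·(1/7+1/21)) = 3.3374
t = (33.571−57.333)/3.3374 = -7.1199
df = 26
p-value (one-sided, H₁ less) = 0.00000
At α=0.01: p < α → reject H₀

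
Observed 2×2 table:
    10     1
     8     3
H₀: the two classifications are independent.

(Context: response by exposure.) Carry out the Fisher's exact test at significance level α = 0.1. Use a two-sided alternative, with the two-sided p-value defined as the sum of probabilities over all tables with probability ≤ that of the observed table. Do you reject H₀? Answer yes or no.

reject H₀: no

Margins: r₁=11, r₂=11, c₁=18, c₂=4, n=22
p_obs = C(11,10)·C(11,8)/C(22,18); sum pmf over tables with pmf ≤ p_obs
p-value (two-sided) = 0.58647
At α=0.1: p ≥ α → fail to reject H₀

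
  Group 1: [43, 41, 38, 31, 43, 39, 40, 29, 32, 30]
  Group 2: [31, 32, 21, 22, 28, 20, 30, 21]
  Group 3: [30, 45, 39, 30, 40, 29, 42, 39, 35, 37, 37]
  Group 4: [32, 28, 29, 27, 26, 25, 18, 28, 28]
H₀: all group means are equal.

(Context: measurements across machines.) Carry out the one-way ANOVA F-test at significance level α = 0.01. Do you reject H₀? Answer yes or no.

Group means [36.60, 25.62, 36.64, 26.78], grand mean 31.974
SSB = Σnᵢ(x̄ᵢ−x̄)² = 1018.598; SSW = ΣΣ(x−x̄ᵢ)² = 844.376
MSB = 1018.598/3 = 339.5326; MSW = 844.376/34 = 24.8346
F = MSB/MSW = 13.6718
df = (3, 34)
p-value (upper-tail) = 0.00001
At α=0.01: p < α → reject H₀

reject H₀: yes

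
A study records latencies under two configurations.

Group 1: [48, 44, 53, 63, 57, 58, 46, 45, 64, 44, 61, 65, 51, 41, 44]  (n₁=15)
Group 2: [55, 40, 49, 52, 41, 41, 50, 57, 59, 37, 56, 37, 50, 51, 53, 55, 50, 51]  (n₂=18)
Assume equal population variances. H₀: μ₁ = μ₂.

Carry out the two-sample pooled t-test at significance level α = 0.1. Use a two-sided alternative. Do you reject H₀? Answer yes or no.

x̄₁=52.267, s₁=8.413, n₁=15
x̄₂=49.111, s₂=6.936, n₂=18
s_p² = [14·8.413² + 17·6.936²]/31 = 58.3455
SE = √(s_p²·(1/15+1/18)) = 2.6704
t = (52.267−49.111)/2.6704 = 1.1817
df = 31
p-value (two-sided) = 0.24632
At α=0.1: p ≥ α → fail to reject H₀

reject H₀: no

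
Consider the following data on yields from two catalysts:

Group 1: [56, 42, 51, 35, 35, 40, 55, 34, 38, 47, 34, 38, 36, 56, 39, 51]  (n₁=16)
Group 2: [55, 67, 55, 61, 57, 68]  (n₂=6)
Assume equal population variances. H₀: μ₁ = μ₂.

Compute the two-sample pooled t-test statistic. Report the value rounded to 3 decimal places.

x̄₁=42.938, s₁=8.330, n₁=16
x̄₂=60.500, s₂=5.857, n₂=6
s_p² = [15·8.330² + 5·5.857²]/20 = 60.6219
SE = √(s_p²·(1/16+1/6)) = 3.7273
t = (42.938−60.500)/3.7273 = -4.7119
df = 20

test statistic = -4.712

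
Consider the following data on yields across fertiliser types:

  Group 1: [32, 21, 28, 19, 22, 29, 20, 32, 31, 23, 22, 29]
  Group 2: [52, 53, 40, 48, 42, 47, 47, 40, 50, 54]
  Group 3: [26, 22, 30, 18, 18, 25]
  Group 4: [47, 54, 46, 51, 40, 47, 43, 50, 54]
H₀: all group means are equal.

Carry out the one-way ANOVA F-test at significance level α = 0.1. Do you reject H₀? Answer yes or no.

reject H₀: yes

Group means [25.67, 47.30, 23.17, 48.00], grand mean 36.541
SSB = Σnᵢ(x̄ᵢ−x̄)² = 4831.589; SSW = ΣΣ(x−x̄ᵢ)² = 803.600
MSB = 4831.589/3 = 1610.5297; MSW = 803.600/33 = 24.3515
F = MSB/MSW = 66.1367
df = (3, 33)
p-value (upper-tail) = 0.00000
At α=0.1: p < α → reject H₀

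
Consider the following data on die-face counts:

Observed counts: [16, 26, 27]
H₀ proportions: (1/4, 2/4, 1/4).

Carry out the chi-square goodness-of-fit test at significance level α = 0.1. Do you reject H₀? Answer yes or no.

reject H₀: yes

n = 69; E_i = n·p_i = [17.25, 34.50, 17.25]
χ² = (16−17.25)²/17.25 + (26−34.50)²/34.50 + (27−17.25)²/17.25 = 7.6957
df = 2
p-value (upper-tail) = 0.02133
At α=0.1: p < α → reject H₀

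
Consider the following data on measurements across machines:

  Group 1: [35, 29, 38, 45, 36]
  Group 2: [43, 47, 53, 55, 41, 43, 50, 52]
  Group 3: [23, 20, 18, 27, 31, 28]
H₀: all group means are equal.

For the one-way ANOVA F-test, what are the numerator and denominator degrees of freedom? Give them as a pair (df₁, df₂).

k = 3 groups, N = 19 total
df = (k−1, N−k) = (3−1, 19−3) = (2, 16)

degrees of freedom = [2, 16]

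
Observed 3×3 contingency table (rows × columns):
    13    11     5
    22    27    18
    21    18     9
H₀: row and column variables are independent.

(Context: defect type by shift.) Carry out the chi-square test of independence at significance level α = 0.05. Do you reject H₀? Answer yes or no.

Row totals [29, 67, 48], col totals [56, 56, 32], n=144
χ² = (13−11.28)²/11.28 + (11−11.28)²/11.28 + (5−6.44)²/6.44 + (22−26.06)²/26.06 + (27−26.06)²/26.06 + (18−14.89)²/14.89 + (21−18.67)²/18.67 + (18−18.67)²/18.67 + (9−10.67)²/10.67 = 2.4851
df = 4
p-value (upper-tail) = 0.64731
At α=0.05: p ≥ α → fail to reject H₀

reject H₀: no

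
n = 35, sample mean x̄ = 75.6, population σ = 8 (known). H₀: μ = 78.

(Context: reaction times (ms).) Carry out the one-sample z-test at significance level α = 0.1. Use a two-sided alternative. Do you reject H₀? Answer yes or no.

reject H₀: yes

SE = σ/√n = 8/√35 = 1.3522
z = (x̄−μ₀)/SE = (75.6−78)/1.3522 = -1.7748
p-value (two-sided) = 0.07593
At α=0.1: p < α → reject H₀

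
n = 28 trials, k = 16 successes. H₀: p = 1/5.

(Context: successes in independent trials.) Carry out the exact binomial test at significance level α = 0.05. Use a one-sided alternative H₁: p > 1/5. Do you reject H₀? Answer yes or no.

reject H₀: yes

Exact binomial: n=28, k=16, p₀=1/5=0.2000
P(X≥16) from Σ C(n,i)·p₀^i·(1−p₀)^(n−i)
p-value (one-sided, H₁ greater) = 0.00002
At α=0.05: p < α → reject H₀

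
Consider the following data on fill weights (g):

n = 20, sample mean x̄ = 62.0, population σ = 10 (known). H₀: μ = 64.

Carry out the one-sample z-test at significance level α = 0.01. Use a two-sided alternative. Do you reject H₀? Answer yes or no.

reject H₀: no

SE = σ/√n = 10/√20 = 2.2361
z = (x̄−μ₀)/SE = (62.0−64)/2.2361 = -0.8944
p-value (two-sided) = 0.37109
At α=0.01: p ≥ α → fail to reject H₀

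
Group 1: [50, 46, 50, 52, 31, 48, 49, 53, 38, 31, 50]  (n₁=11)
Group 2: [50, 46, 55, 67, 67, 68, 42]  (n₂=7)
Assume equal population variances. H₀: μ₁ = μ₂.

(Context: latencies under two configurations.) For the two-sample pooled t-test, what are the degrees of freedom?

degrees of freedom = 16

df = n₁ + n₂ − 2 = 11 + 7 − 2 = 16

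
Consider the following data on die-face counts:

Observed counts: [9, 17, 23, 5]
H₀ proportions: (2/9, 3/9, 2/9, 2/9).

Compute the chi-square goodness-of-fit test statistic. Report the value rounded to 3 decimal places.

n = 54; E_i = n·p_i = [12.00, 18.00, 12.00, 12.00]
χ² = (9−12.00)²/12.00 + (17−18.00)²/18.00 + (23−12.00)²/12.00 + (5−12.00)²/12.00 = 14.9722
df = 3

test statistic = 14.972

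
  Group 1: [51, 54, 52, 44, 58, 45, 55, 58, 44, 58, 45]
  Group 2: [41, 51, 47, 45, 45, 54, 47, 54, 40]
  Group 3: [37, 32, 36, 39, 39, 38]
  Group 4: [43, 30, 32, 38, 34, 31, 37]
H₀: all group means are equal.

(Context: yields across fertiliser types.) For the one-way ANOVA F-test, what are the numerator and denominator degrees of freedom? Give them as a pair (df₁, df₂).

k = 4 groups, N = 33 total
df = (k−1, N−k) = (4−1, 33−4) = (3, 29)

degrees of freedom = [3, 29]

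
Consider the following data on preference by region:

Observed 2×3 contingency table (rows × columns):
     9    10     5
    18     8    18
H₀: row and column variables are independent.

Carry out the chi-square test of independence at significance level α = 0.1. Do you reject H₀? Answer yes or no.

Row totals [24, 44], col totals [27, 18, 23], n=68
χ² = (9−9.53)²/9.53 + (10−6.35)²/6.35 + (5−8.12)²/8.12 + (18−17.47)²/17.47 + (8−11.65)²/11.65 + (18−14.88)²/14.88 = 5.1316
df = 2
p-value (upper-tail) = 0.07686
At α=0.1: p < α → reject H₀

reject H₀: yes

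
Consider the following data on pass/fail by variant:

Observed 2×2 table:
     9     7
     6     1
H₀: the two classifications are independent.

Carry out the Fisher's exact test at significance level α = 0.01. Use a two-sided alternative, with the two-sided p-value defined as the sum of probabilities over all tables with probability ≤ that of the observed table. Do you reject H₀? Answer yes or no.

reject H₀: no

Margins: r₁=16, r₂=7, c₁=15, c₂=8, n=23
p_obs = C(16,9)·C(7,6)/C(23,15); sum pmf over tables with pmf ≤ p_obs
p-value (two-sided) = 0.34522
At α=0.01: p ≥ α → fail to reject H₀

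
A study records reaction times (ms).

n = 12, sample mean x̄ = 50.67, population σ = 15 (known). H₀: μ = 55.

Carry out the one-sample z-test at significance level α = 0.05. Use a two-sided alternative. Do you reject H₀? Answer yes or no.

reject H₀: no

SE = σ/√n = 15/√12 = 4.3301
z = (x̄−μ₀)/SE = (50.67−55)/4.3301 = -1.0000
p-value (two-sided) = 0.31732
At α=0.05: p ≥ α → fail to reject H₀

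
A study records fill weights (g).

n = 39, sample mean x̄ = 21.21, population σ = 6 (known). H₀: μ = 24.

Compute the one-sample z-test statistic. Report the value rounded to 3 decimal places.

SE = σ/√n = 6/√39 = 0.9608
z = (x̄−μ₀)/SE = (21.21−24)/0.9608 = -2.9039

test statistic = -2.904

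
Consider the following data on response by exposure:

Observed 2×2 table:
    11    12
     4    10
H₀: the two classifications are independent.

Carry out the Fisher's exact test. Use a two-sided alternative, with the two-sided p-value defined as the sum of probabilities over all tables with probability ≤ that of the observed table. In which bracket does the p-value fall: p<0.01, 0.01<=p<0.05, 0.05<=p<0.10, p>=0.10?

Margins: r₁=23, r₂=14, c₁=15, c₂=22, n=37
p_obs = C(23,11)·C(14,4)/C(37,15); sum pmf over tables with pmf ≤ p_obs
p-value (two-sided) = 0.31364
→ bracket: p>=0.10

p-value bracket: p>=0.10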